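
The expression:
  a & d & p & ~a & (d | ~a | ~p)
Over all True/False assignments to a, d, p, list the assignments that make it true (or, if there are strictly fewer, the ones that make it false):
is never true.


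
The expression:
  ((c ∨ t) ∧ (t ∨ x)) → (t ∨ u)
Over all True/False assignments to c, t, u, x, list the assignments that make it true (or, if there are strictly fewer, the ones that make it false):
is false only for:
  c=True, t=False, u=False, x=True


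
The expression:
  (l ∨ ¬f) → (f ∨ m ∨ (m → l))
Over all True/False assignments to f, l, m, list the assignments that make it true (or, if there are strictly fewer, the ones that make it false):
is always true.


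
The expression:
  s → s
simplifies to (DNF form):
True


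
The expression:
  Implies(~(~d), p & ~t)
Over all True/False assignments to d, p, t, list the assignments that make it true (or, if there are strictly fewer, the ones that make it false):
is false only for:
  d=True, p=False, t=False;
  d=True, p=False, t=True;
  d=True, p=True, t=True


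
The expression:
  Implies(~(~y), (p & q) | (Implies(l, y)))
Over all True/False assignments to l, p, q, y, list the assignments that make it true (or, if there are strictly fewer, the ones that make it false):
is always true.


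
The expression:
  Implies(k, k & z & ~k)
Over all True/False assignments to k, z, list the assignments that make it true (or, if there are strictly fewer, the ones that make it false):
is true only for:
  k=False, z=False;
  k=False, z=True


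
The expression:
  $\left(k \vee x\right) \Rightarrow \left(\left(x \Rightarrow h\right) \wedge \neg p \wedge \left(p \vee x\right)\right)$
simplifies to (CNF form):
$\left(h \vee \neg x\right) \wedge \left(x \vee \neg k\right) \wedge \left(\neg p \vee \neg x\right)$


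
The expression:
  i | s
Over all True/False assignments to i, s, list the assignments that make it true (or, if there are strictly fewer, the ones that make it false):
is false only for:
  i=False, s=False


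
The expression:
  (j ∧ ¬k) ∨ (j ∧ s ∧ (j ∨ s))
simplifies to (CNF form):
j ∧ (s ∨ ¬k)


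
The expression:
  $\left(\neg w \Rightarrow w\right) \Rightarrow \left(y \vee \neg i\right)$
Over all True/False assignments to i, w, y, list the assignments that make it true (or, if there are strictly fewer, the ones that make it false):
is false only for:
  i=True, w=True, y=False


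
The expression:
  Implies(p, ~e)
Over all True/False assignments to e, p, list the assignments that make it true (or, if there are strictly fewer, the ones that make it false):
is false only for:
  e=True, p=True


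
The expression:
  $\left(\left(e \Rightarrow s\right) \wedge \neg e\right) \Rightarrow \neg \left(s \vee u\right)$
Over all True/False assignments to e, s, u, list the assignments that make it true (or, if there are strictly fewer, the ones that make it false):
is false only for:
  e=False, s=False, u=True;
  e=False, s=True, u=False;
  e=False, s=True, u=True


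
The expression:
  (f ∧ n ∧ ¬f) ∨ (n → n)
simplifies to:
True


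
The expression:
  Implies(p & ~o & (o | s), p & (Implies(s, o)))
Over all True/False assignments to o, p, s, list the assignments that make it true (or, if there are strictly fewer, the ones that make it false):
is false only for:
  o=False, p=True, s=True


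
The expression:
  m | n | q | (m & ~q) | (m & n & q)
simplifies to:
m | n | q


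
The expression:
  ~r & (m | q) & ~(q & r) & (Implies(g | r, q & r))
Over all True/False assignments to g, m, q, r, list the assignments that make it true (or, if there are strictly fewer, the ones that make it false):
is true only for:
  g=False, m=False, q=True, r=False;
  g=False, m=True, q=False, r=False;
  g=False, m=True, q=True, r=False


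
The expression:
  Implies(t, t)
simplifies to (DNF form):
True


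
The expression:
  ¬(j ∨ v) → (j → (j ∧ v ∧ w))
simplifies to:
True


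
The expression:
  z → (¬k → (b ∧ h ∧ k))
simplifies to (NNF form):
k ∨ ¬z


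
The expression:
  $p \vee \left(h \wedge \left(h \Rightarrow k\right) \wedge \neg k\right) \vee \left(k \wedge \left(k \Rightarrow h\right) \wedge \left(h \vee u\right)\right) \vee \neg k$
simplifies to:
$h \vee p \vee \neg k$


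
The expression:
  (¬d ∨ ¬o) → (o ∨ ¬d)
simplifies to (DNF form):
o ∨ ¬d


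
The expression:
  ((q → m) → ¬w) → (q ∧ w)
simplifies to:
w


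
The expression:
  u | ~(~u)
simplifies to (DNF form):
u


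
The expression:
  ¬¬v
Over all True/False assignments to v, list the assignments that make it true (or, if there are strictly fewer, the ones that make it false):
is true only for:
  v=True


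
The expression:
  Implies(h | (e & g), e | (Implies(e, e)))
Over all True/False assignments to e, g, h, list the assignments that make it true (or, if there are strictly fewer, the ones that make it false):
is always true.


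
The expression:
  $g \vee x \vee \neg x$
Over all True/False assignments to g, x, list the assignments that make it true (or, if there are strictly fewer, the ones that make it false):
is always true.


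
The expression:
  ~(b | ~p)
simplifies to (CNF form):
p & ~b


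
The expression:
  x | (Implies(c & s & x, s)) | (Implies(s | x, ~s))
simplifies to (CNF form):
True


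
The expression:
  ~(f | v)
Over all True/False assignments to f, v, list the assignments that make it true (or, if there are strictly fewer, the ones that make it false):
is true only for:
  f=False, v=False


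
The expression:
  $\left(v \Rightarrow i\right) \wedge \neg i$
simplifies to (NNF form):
$\neg i \wedge \neg v$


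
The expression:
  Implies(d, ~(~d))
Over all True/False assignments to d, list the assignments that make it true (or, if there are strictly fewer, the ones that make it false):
is always true.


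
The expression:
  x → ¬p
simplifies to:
¬p ∨ ¬x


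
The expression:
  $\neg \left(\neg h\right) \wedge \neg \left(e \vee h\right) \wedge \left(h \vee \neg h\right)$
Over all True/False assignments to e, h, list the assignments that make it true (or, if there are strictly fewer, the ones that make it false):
is never true.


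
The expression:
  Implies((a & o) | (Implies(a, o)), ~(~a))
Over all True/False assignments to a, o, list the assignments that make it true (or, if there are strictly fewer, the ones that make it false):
is true only for:
  a=True, o=False;
  a=True, o=True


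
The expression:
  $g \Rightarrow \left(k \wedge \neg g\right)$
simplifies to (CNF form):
$\neg g$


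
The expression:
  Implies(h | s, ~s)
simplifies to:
~s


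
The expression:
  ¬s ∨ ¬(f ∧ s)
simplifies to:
¬f ∨ ¬s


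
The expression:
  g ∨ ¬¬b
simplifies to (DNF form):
b ∨ g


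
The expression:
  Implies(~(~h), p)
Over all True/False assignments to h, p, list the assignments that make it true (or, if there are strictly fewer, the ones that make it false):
is false only for:
  h=True, p=False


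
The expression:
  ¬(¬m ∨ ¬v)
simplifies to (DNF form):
m ∧ v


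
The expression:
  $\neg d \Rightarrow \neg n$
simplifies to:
$d \vee \neg n$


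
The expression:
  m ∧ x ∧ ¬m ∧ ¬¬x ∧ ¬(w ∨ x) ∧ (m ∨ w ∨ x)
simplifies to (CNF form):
False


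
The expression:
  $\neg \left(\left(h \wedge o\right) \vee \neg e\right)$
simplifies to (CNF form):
$e \wedge \left(\neg h \vee \neg o\right)$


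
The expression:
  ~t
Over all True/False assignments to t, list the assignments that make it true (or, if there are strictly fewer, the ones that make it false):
is true only for:
  t=False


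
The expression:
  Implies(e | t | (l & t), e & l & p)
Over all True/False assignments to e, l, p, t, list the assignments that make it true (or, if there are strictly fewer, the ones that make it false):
is true only for:
  e=False, l=False, p=False, t=False;
  e=False, l=False, p=True, t=False;
  e=False, l=True, p=False, t=False;
  e=False, l=True, p=True, t=False;
  e=True, l=True, p=True, t=False;
  e=True, l=True, p=True, t=True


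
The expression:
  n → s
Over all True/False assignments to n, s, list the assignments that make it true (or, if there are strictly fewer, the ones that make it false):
is false only for:
  n=True, s=False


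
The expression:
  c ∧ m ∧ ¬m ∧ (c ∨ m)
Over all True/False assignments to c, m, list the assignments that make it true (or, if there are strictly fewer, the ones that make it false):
is never true.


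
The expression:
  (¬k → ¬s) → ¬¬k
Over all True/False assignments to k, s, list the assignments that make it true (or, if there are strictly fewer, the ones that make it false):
is false only for:
  k=False, s=False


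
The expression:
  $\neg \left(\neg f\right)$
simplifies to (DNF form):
$f$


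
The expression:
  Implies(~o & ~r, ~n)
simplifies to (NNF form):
o | r | ~n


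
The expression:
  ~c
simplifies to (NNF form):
~c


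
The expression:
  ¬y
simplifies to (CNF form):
¬y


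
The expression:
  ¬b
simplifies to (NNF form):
¬b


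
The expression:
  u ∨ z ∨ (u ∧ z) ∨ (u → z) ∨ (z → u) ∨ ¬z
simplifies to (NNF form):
True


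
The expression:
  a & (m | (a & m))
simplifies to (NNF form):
a & m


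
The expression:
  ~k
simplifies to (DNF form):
~k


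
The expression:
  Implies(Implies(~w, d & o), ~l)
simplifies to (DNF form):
~l | (~d & ~w) | (~o & ~w)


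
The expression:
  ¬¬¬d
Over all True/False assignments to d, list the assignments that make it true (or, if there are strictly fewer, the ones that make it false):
is true only for:
  d=False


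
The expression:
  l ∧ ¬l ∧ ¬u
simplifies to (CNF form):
False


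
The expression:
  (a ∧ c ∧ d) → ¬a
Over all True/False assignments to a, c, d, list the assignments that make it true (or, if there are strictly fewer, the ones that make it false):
is false only for:
  a=True, c=True, d=True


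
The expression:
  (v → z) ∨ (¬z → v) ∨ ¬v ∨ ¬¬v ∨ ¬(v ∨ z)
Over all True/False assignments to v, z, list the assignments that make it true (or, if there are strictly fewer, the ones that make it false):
is always true.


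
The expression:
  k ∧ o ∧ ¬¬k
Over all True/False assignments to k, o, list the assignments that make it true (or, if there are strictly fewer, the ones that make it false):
is true only for:
  k=True, o=True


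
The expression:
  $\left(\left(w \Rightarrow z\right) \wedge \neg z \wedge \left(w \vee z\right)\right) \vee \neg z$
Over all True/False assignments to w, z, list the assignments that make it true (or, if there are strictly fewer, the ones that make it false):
is true only for:
  w=False, z=False;
  w=True, z=False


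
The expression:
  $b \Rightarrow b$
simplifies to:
$\text{True}$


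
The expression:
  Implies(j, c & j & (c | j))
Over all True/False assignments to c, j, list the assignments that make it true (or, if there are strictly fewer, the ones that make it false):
is false only for:
  c=False, j=True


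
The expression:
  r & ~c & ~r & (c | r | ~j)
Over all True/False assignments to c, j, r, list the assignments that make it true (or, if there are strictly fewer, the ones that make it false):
is never true.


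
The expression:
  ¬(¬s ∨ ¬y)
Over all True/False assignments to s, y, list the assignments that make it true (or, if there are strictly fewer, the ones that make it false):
is true only for:
  s=True, y=True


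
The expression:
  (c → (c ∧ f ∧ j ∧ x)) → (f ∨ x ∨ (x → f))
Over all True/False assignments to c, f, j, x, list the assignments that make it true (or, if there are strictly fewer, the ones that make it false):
is always true.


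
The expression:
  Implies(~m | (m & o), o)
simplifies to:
m | o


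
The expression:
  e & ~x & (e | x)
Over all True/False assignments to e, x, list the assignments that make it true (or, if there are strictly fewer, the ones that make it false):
is true only for:
  e=True, x=False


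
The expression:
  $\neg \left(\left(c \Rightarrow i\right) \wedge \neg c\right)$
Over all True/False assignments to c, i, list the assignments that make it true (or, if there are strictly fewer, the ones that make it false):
is true only for:
  c=True, i=False;
  c=True, i=True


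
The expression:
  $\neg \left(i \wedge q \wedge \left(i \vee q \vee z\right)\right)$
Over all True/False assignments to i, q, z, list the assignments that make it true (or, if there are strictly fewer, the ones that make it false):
is false only for:
  i=True, q=True, z=False;
  i=True, q=True, z=True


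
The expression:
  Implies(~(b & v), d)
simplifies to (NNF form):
d | (b & v)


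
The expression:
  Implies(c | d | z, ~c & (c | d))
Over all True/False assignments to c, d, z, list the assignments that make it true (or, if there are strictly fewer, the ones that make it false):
is true only for:
  c=False, d=False, z=False;
  c=False, d=True, z=False;
  c=False, d=True, z=True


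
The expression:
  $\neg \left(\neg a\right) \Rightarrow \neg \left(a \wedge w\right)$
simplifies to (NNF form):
$\neg a \vee \neg w$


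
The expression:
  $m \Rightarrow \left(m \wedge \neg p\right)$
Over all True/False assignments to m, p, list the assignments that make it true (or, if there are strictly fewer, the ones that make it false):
is false only for:
  m=True, p=True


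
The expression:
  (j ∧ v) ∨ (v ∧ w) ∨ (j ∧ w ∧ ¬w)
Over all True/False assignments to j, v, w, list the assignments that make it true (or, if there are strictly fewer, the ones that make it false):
is true only for:
  j=False, v=True, w=True;
  j=True, v=True, w=False;
  j=True, v=True, w=True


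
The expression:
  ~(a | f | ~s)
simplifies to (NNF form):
s & ~a & ~f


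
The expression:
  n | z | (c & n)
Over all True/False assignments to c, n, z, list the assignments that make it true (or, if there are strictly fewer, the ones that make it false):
is false only for:
  c=False, n=False, z=False;
  c=True, n=False, z=False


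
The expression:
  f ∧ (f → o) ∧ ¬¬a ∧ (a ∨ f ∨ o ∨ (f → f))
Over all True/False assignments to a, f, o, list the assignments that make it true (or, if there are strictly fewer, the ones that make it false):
is true only for:
  a=True, f=True, o=True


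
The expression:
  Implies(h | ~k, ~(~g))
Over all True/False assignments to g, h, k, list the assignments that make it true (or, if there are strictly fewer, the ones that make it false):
is false only for:
  g=False, h=False, k=False;
  g=False, h=True, k=False;
  g=False, h=True, k=True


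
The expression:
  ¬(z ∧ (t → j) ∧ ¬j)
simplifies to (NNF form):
j ∨ t ∨ ¬z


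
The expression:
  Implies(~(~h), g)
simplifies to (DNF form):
g | ~h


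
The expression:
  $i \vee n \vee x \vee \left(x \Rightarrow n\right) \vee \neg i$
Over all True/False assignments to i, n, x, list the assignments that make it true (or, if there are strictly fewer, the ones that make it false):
is always true.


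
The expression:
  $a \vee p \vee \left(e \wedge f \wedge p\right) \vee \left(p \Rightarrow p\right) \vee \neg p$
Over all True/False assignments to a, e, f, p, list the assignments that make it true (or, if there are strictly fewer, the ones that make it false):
is always true.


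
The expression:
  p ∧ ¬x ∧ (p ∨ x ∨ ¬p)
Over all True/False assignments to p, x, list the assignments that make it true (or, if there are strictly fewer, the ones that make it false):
is true only for:
  p=True, x=False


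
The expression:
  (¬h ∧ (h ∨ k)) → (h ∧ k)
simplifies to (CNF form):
h ∨ ¬k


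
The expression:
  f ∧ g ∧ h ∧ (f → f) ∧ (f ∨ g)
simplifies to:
f ∧ g ∧ h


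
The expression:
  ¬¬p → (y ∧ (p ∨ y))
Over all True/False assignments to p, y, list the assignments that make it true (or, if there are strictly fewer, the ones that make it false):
is false only for:
  p=True, y=False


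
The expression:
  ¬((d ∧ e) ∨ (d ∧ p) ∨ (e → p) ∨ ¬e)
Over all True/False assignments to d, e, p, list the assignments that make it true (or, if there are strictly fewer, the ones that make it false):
is true only for:
  d=False, e=True, p=False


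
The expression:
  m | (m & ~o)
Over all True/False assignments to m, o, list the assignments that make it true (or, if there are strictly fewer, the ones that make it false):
is true only for:
  m=True, o=False;
  m=True, o=True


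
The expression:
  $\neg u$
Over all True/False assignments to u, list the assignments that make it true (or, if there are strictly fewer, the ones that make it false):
is true only for:
  u=False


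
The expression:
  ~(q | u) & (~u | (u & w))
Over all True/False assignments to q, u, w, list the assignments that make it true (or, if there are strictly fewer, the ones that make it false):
is true only for:
  q=False, u=False, w=False;
  q=False, u=False, w=True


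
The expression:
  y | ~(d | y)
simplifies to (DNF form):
y | ~d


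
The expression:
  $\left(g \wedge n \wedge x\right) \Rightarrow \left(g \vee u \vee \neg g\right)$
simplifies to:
$\text{True}$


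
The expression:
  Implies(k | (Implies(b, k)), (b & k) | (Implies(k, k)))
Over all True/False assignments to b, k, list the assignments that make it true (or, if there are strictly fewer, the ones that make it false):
is always true.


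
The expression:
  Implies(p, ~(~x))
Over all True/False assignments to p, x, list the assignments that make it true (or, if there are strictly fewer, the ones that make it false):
is false only for:
  p=True, x=False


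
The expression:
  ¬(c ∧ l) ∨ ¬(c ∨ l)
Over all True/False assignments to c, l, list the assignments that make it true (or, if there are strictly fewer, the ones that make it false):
is false only for:
  c=True, l=True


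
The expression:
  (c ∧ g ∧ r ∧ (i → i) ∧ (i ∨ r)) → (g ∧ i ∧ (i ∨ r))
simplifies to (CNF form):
i ∨ ¬c ∨ ¬g ∨ ¬r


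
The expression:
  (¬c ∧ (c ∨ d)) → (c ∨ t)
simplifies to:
c ∨ t ∨ ¬d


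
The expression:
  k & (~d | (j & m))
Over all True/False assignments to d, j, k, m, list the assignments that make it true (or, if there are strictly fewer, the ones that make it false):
is true only for:
  d=False, j=False, k=True, m=False;
  d=False, j=False, k=True, m=True;
  d=False, j=True, k=True, m=False;
  d=False, j=True, k=True, m=True;
  d=True, j=True, k=True, m=True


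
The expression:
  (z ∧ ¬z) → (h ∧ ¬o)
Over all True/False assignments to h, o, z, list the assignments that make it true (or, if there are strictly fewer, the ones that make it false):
is always true.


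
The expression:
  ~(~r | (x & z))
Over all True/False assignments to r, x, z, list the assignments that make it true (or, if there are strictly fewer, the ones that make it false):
is true only for:
  r=True, x=False, z=False;
  r=True, x=False, z=True;
  r=True, x=True, z=False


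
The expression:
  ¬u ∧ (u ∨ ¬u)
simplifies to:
¬u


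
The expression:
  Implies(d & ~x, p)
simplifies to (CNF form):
p | x | ~d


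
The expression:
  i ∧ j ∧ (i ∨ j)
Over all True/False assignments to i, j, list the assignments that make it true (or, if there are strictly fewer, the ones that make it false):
is true only for:
  i=True, j=True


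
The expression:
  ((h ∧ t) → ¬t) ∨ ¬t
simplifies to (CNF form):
¬h ∨ ¬t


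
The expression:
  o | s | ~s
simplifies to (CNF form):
True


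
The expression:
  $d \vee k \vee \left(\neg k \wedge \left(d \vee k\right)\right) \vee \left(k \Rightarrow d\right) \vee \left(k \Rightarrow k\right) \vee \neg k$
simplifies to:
$\text{True}$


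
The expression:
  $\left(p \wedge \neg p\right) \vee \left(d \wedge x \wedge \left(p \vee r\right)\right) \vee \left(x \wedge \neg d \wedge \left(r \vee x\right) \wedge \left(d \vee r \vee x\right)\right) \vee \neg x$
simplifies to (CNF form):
$p \vee r \vee \neg d \vee \neg x$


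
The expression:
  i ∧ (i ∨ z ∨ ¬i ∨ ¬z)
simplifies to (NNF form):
i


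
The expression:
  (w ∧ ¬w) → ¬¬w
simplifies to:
True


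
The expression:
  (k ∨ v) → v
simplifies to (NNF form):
v ∨ ¬k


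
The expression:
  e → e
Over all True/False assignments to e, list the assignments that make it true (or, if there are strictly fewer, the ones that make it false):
is always true.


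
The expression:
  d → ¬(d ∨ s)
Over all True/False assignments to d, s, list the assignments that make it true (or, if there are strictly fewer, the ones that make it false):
is true only for:
  d=False, s=False;
  d=False, s=True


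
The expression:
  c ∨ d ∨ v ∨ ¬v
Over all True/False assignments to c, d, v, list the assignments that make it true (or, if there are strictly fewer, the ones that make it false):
is always true.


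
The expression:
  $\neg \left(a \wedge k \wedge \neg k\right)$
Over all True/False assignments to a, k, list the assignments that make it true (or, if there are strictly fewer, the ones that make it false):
is always true.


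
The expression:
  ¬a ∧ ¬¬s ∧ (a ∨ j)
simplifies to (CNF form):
j ∧ s ∧ ¬a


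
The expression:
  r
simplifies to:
r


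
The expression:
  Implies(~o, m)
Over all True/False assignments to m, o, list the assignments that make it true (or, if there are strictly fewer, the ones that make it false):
is false only for:
  m=False, o=False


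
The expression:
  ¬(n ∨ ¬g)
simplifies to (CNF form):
g ∧ ¬n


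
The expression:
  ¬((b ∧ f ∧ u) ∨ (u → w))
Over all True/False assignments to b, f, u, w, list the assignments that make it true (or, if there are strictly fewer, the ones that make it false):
is true only for:
  b=False, f=False, u=True, w=False;
  b=False, f=True, u=True, w=False;
  b=True, f=False, u=True, w=False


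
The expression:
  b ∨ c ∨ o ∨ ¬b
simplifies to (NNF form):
True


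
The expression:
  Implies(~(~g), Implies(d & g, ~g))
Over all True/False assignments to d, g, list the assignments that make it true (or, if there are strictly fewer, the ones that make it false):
is false only for:
  d=True, g=True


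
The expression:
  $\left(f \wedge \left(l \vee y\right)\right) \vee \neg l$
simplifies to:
$f \vee \neg l$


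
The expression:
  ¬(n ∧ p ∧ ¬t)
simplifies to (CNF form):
t ∨ ¬n ∨ ¬p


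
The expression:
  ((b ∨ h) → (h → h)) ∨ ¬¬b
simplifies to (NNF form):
True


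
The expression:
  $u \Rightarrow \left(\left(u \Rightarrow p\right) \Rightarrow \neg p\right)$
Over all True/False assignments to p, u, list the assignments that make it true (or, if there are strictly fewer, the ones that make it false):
is false only for:
  p=True, u=True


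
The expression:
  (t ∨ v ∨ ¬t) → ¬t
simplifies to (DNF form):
¬t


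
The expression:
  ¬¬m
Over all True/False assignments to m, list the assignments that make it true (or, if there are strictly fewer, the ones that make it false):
is true only for:
  m=True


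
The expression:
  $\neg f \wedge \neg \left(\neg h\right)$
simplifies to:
$h \wedge \neg f$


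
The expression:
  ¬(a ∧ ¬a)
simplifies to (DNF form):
True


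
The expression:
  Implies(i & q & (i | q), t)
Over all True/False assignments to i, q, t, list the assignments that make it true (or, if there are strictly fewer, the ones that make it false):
is false only for:
  i=True, q=True, t=False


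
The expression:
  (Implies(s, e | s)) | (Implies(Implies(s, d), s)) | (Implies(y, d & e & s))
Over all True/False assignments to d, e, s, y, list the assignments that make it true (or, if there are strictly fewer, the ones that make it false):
is always true.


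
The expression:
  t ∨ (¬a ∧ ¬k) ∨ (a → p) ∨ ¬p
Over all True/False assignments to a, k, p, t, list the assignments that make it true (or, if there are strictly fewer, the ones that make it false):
is always true.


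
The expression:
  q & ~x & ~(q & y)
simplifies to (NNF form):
q & ~x & ~y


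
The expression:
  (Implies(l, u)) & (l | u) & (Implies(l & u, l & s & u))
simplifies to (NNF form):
u & (s | ~l)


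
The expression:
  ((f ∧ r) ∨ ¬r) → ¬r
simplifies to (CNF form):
¬f ∨ ¬r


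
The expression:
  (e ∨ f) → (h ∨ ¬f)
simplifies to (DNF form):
h ∨ ¬f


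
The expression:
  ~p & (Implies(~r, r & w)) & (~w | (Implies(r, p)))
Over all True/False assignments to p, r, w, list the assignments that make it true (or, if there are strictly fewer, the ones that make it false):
is true only for:
  p=False, r=True, w=False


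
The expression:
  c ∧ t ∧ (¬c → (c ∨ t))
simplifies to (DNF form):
c ∧ t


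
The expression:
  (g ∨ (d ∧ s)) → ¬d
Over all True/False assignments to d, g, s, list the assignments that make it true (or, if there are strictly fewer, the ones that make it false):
is false only for:
  d=True, g=False, s=True;
  d=True, g=True, s=False;
  d=True, g=True, s=True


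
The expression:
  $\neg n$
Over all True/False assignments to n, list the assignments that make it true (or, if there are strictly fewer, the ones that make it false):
is true only for:
  n=False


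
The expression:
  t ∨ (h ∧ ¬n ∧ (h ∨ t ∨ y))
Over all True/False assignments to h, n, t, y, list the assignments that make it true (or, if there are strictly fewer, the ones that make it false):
is false only for:
  h=False, n=False, t=False, y=False;
  h=False, n=False, t=False, y=True;
  h=False, n=True, t=False, y=False;
  h=False, n=True, t=False, y=True;
  h=True, n=True, t=False, y=False;
  h=True, n=True, t=False, y=True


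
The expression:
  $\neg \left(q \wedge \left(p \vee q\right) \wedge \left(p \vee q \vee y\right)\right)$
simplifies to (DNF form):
$\neg q$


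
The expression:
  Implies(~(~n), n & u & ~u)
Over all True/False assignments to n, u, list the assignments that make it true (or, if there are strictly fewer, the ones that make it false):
is true only for:
  n=False, u=False;
  n=False, u=True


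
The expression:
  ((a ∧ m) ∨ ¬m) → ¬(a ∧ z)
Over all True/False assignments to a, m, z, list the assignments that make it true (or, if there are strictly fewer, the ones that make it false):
is false only for:
  a=True, m=False, z=True;
  a=True, m=True, z=True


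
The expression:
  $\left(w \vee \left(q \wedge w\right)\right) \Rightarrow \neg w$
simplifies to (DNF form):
$\neg w$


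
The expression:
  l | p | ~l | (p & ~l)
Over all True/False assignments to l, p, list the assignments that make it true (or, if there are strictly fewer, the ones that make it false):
is always true.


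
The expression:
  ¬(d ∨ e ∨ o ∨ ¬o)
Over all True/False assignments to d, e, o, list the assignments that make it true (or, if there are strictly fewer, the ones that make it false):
is never true.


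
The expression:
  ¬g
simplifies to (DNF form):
¬g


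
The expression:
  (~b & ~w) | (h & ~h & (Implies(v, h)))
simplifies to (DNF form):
~b & ~w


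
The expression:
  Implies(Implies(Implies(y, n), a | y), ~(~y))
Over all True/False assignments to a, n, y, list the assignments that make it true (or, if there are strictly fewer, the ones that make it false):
is false only for:
  a=True, n=False, y=False;
  a=True, n=True, y=False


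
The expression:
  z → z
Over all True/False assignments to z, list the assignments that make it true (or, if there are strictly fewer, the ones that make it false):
is always true.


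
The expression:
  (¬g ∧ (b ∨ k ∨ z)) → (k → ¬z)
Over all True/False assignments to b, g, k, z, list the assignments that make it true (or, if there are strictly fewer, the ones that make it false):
is false only for:
  b=False, g=False, k=True, z=True;
  b=True, g=False, k=True, z=True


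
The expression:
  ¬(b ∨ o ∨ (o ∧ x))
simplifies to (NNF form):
¬b ∧ ¬o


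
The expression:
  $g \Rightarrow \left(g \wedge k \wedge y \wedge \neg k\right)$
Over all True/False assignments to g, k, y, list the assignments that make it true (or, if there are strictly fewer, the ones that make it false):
is true only for:
  g=False, k=False, y=False;
  g=False, k=False, y=True;
  g=False, k=True, y=False;
  g=False, k=True, y=True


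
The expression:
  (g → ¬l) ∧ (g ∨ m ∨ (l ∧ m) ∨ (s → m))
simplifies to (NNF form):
(¬g ∨ ¬l) ∧ (g ∨ m ∨ ¬s)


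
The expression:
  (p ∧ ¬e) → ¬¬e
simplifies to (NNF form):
e ∨ ¬p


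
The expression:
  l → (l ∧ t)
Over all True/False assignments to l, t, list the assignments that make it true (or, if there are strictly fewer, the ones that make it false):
is false only for:
  l=True, t=False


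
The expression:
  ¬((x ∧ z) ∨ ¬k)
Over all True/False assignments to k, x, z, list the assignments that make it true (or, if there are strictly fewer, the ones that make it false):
is true only for:
  k=True, x=False, z=False;
  k=True, x=False, z=True;
  k=True, x=True, z=False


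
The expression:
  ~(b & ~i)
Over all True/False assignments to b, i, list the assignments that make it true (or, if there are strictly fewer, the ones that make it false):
is false only for:
  b=True, i=False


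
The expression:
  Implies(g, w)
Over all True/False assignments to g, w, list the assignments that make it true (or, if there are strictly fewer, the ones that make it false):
is false only for:
  g=True, w=False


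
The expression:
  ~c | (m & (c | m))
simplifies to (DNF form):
m | ~c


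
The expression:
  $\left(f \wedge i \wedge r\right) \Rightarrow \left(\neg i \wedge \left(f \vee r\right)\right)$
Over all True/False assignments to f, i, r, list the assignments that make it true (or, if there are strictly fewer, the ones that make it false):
is false only for:
  f=True, i=True, r=True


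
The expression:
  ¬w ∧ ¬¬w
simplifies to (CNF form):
False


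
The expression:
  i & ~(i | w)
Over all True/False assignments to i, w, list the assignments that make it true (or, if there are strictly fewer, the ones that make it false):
is never true.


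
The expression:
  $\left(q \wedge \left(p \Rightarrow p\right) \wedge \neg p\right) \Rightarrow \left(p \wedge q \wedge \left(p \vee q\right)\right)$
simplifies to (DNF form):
$p \vee \neg q$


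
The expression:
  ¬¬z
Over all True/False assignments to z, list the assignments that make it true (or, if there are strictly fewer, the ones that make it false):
is true only for:
  z=True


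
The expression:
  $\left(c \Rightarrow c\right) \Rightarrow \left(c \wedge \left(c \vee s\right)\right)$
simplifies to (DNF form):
$c$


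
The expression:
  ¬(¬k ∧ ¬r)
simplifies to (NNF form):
k ∨ r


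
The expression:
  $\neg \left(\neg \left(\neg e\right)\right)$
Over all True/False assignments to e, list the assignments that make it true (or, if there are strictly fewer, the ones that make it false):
is true only for:
  e=False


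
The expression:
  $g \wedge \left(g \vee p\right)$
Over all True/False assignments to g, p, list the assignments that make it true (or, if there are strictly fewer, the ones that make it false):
is true only for:
  g=True, p=False;
  g=True, p=True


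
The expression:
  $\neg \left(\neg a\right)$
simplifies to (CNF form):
$a$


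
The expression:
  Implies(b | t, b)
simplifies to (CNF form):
b | ~t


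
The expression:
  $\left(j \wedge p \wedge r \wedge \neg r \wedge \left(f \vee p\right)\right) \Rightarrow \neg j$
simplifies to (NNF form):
$\text{True}$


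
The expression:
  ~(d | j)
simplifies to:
~d & ~j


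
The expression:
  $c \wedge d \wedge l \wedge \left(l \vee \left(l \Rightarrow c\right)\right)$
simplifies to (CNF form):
$c \wedge d \wedge l$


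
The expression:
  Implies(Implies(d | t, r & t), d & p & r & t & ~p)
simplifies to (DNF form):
(d & ~t) | (t & ~r)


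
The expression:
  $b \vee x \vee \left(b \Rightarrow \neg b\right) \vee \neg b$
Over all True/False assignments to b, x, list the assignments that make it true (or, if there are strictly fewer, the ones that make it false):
is always true.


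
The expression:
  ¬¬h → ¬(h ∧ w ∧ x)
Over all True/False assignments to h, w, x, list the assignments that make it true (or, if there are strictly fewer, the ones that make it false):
is false only for:
  h=True, w=True, x=True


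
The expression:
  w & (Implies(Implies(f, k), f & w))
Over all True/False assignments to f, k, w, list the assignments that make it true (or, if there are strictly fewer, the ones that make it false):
is true only for:
  f=True, k=False, w=True;
  f=True, k=True, w=True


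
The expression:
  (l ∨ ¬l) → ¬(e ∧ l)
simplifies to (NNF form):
¬e ∨ ¬l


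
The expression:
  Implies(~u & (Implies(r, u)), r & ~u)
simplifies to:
r | u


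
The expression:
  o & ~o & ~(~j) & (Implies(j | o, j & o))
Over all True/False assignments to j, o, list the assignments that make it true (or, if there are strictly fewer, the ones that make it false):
is never true.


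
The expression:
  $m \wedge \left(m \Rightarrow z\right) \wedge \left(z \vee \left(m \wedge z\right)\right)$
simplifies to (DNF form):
$m \wedge z$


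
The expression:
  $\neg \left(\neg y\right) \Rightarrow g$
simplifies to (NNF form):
$g \vee \neg y$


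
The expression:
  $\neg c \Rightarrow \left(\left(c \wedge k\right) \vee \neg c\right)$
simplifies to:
$\text{True}$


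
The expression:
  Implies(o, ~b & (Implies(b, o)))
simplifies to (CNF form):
~b | ~o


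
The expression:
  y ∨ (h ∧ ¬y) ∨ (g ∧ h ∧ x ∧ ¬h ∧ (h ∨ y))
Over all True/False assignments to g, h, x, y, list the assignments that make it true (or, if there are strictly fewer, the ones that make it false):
is false only for:
  g=False, h=False, x=False, y=False;
  g=False, h=False, x=True, y=False;
  g=True, h=False, x=False, y=False;
  g=True, h=False, x=True, y=False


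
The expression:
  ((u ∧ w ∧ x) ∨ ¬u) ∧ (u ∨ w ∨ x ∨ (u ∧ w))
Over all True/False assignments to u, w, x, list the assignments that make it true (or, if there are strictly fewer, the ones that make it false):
is true only for:
  u=False, w=False, x=True;
  u=False, w=True, x=False;
  u=False, w=True, x=True;
  u=True, w=True, x=True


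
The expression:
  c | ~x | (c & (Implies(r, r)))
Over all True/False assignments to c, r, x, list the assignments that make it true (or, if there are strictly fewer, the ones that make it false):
is false only for:
  c=False, r=False, x=True;
  c=False, r=True, x=True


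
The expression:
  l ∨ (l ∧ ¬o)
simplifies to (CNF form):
l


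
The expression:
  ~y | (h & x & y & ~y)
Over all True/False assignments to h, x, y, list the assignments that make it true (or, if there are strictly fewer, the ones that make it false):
is true only for:
  h=False, x=False, y=False;
  h=False, x=True, y=False;
  h=True, x=False, y=False;
  h=True, x=True, y=False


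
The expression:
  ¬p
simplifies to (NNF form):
¬p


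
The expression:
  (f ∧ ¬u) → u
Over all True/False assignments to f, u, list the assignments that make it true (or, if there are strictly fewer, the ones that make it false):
is false only for:
  f=True, u=False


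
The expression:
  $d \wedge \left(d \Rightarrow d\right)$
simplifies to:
$d$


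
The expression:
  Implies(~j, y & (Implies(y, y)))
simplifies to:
j | y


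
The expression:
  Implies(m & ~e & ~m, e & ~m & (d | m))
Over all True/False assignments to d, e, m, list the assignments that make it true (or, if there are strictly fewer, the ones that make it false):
is always true.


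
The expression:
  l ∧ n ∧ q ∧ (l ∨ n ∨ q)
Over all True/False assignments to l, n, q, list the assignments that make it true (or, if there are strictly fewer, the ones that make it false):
is true only for:
  l=True, n=True, q=True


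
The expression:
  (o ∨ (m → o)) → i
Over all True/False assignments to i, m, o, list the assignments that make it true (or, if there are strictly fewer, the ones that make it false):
is false only for:
  i=False, m=False, o=False;
  i=False, m=False, o=True;
  i=False, m=True, o=True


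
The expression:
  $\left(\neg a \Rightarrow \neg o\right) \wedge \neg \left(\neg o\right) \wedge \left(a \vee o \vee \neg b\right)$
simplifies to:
$a \wedge o$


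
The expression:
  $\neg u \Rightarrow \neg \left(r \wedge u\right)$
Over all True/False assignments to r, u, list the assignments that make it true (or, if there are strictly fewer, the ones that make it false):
is always true.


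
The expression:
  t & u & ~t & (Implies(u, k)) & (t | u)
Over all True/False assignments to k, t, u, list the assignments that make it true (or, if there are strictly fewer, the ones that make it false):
is never true.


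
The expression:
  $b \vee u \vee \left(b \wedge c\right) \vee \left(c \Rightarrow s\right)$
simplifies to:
$b \vee s \vee u \vee \neg c$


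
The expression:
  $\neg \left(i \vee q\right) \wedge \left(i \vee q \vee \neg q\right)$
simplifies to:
$\neg i \wedge \neg q$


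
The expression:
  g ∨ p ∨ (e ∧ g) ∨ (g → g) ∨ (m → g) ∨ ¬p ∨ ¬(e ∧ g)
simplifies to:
True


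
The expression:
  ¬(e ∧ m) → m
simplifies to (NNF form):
m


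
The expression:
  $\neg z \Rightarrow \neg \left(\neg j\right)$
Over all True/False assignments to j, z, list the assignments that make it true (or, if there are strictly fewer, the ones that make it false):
is false only for:
  j=False, z=False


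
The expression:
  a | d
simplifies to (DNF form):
a | d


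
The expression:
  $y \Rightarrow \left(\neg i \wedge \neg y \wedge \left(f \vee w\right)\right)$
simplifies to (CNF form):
$\neg y$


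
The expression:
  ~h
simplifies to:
~h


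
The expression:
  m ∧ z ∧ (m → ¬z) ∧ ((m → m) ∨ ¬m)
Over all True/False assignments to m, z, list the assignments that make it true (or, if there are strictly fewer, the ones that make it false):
is never true.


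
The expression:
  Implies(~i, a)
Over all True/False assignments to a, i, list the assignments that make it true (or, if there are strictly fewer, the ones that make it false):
is false only for:
  a=False, i=False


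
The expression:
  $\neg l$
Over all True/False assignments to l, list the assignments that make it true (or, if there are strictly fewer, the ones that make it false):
is true only for:
  l=False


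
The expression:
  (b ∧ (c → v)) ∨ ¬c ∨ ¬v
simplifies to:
b ∨ ¬c ∨ ¬v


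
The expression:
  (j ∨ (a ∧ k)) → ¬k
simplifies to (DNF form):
(¬a ∧ ¬j) ∨ ¬k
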